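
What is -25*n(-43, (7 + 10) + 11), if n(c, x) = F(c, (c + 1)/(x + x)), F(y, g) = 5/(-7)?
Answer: 125/7 ≈ 17.857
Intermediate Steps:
F(y, g) = -5/7 (F(y, g) = 5*(-⅐) = -5/7)
n(c, x) = -5/7
-25*n(-43, (7 + 10) + 11) = -25*(-5/7) = 125/7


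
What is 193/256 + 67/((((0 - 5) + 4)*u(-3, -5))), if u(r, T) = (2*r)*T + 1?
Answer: -11169/7936 ≈ -1.4074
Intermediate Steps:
u(r, T) = 1 + 2*T*r (u(r, T) = 2*T*r + 1 = 1 + 2*T*r)
193/256 + 67/((((0 - 5) + 4)*u(-3, -5))) = 193/256 + 67/((((0 - 5) + 4)*(1 + 2*(-5)*(-3)))) = 193*(1/256) + 67/(((-5 + 4)*(1 + 30))) = 193/256 + 67/((-1*31)) = 193/256 + 67/(-31) = 193/256 + 67*(-1/31) = 193/256 - 67/31 = -11169/7936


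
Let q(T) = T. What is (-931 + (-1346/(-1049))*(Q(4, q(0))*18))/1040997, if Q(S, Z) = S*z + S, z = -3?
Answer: -1170443/1092005853 ≈ -0.0010718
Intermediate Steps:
Q(S, Z) = -2*S (Q(S, Z) = S*(-3) + S = -3*S + S = -2*S)
(-931 + (-1346/(-1049))*(Q(4, q(0))*18))/1040997 = (-931 + (-1346/(-1049))*(-2*4*18))/1040997 = (-931 + (-1346*(-1/1049))*(-8*18))*(1/1040997) = (-931 + (1346/1049)*(-144))*(1/1040997) = (-931 - 193824/1049)*(1/1040997) = -1170443/1049*1/1040997 = -1170443/1092005853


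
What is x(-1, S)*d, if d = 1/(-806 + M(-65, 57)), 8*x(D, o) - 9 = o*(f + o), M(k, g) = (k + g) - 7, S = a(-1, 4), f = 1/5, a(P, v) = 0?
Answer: -9/6568 ≈ -0.0013703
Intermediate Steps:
f = ⅕ (f = 1*(⅕) = ⅕ ≈ 0.20000)
S = 0
M(k, g) = -7 + g + k (M(k, g) = (g + k) - 7 = -7 + g + k)
x(D, o) = 9/8 + o*(⅕ + o)/8 (x(D, o) = 9/8 + (o*(⅕ + o))/8 = 9/8 + o*(⅕ + o)/8)
d = -1/821 (d = 1/(-806 + (-7 + 57 - 65)) = 1/(-806 - 15) = 1/(-821) = -1/821 ≈ -0.0012180)
x(-1, S)*d = (9/8 + (⅛)*0² + (1/40)*0)*(-1/821) = (9/8 + (⅛)*0 + 0)*(-1/821) = (9/8 + 0 + 0)*(-1/821) = (9/8)*(-1/821) = -9/6568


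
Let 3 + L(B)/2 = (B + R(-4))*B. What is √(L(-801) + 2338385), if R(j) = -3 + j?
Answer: √3632795 ≈ 1906.0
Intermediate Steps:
L(B) = -6 + 2*B*(-7 + B) (L(B) = -6 + 2*((B + (-3 - 4))*B) = -6 + 2*((B - 7)*B) = -6 + 2*((-7 + B)*B) = -6 + 2*(B*(-7 + B)) = -6 + 2*B*(-7 + B))
√(L(-801) + 2338385) = √((-6 - 14*(-801) + 2*(-801)²) + 2338385) = √((-6 + 11214 + 2*641601) + 2338385) = √((-6 + 11214 + 1283202) + 2338385) = √(1294410 + 2338385) = √3632795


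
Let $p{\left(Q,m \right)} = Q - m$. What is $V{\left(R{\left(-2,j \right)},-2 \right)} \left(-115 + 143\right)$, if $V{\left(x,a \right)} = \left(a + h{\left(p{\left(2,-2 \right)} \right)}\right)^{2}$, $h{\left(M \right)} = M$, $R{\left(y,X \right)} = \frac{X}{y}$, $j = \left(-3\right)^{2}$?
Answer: $112$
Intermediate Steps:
$j = 9$
$V{\left(x,a \right)} = \left(4 + a\right)^{2}$ ($V{\left(x,a \right)} = \left(a + \left(2 - -2\right)\right)^{2} = \left(a + \left(2 + 2\right)\right)^{2} = \left(a + 4\right)^{2} = \left(4 + a\right)^{2}$)
$V{\left(R{\left(-2,j \right)},-2 \right)} \left(-115 + 143\right) = \left(4 - 2\right)^{2} \left(-115 + 143\right) = 2^{2} \cdot 28 = 4 \cdot 28 = 112$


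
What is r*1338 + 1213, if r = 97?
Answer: 130999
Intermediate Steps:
r*1338 + 1213 = 97*1338 + 1213 = 129786 + 1213 = 130999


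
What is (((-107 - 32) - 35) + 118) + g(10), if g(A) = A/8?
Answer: -219/4 ≈ -54.750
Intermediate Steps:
g(A) = A/8 (g(A) = A*(⅛) = A/8)
(((-107 - 32) - 35) + 118) + g(10) = (((-107 - 32) - 35) + 118) + (⅛)*10 = ((-139 - 35) + 118) + 5/4 = (-174 + 118) + 5/4 = -56 + 5/4 = -219/4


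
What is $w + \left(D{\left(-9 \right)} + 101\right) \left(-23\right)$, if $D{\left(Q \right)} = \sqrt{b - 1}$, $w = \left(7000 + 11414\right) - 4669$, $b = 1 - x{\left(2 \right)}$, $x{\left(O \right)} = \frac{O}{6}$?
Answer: $11422 - \frac{23 i \sqrt{3}}{3} \approx 11422.0 - 13.279 i$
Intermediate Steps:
$x{\left(O \right)} = \frac{O}{6}$ ($x{\left(O \right)} = O \frac{1}{6} = \frac{O}{6}$)
$b = \frac{2}{3}$ ($b = 1 - \frac{1}{6} \cdot 2 = 1 - \frac{1}{3} = \frac{2}{3} \approx 0.66667$)
$w = 13745$ ($w = 18414 - 4669 = 13745$)
$D{\left(Q \right)} = \frac{i \sqrt{3}}{3}$ ($D{\left(Q \right)} = \sqrt{\frac{2}{3} - 1} = \sqrt{- \frac{1}{3}} = \frac{i \sqrt{3}}{3}$)
$w + \left(D{\left(-9 \right)} + 101\right) \left(-23\right) = 13745 + \left(\frac{i \sqrt{3}}{3} + 101\right) \left(-23\right) = 13745 + \left(101 + \frac{i \sqrt{3}}{3}\right) \left(-23\right) = 13745 - \left(2323 + \frac{23 i \sqrt{3}}{3}\right) = 11422 - \frac{23 i \sqrt{3}}{3}$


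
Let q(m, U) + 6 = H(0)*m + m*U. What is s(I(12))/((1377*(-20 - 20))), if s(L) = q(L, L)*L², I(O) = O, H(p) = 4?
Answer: -124/255 ≈ -0.48627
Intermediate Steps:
q(m, U) = -6 + 4*m + U*m (q(m, U) = -6 + (4*m + m*U) = -6 + (4*m + U*m) = -6 + 4*m + U*m)
s(L) = L²*(-6 + L² + 4*L) (s(L) = (-6 + 4*L + L*L)*L² = (-6 + 4*L + L²)*L² = (-6 + L² + 4*L)*L² = L²*(-6 + L² + 4*L))
s(I(12))/((1377*(-20 - 20))) = (12²*(-6 + 12² + 4*12))/((1377*(-20 - 20))) = (144*(-6 + 144 + 48))/((1377*(-40))) = (144*186)/(-55080) = 26784*(-1/55080) = -124/255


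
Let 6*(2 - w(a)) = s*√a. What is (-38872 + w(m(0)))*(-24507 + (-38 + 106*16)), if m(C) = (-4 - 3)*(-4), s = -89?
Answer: 888140630 - 2033561*√7/3 ≈ 8.8635e+8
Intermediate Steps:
m(C) = 28 (m(C) = -7*(-4) = 28)
w(a) = 2 + 89*√a/6 (w(a) = 2 - (-89)*√a/6 = 2 + 89*√a/6)
(-38872 + w(m(0)))*(-24507 + (-38 + 106*16)) = (-38872 + (2 + 89*√28/6))*(-24507 + (-38 + 106*16)) = (-38872 + (2 + 89*(2*√7)/6))*(-24507 + (-38 + 1696)) = (-38872 + (2 + 89*√7/3))*(-24507 + 1658) = (-38870 + 89*√7/3)*(-22849) = 888140630 - 2033561*√7/3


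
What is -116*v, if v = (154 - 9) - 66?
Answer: -9164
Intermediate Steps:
v = 79 (v = 145 - 66 = 79)
-116*v = -116*79 = -9164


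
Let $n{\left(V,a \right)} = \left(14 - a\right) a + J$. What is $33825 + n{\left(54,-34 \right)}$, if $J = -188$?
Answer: $32005$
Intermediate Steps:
$n{\left(V,a \right)} = -188 + a \left(14 - a\right)$ ($n{\left(V,a \right)} = \left(14 - a\right) a - 188 = a \left(14 - a\right) - 188 = -188 + a \left(14 - a\right)$)
$33825 + n{\left(54,-34 \right)} = 33825 - 1820 = 32005$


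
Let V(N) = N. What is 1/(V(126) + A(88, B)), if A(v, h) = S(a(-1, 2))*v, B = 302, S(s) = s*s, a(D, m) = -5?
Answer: 1/2326 ≈ 0.00042992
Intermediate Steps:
S(s) = s²
A(v, h) = 25*v (A(v, h) = (-5)²*v = 25*v)
1/(V(126) + A(88, B)) = 1/(126 + 25*88) = 1/(126 + 2200) = 1/2326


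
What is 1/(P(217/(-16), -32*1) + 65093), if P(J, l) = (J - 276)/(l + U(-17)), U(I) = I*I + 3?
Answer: 4160/270782247 ≈ 1.5363e-5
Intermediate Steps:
U(I) = 3 + I**2 (U(I) = I**2 + 3 = 3 + I**2)
P(J, l) = (-276 + J)/(292 + l) (P(J, l) = (J - 276)/(l + (3 + (-17)**2)) = (-276 + J)/(l + (3 + 289)) = (-276 + J)/(l + 292) = (-276 + J)/(292 + l))
1/(P(217/(-16), -32*1) + 65093) = 1/((-276 + 217/(-16))/(292 - 32*1) + 65093) = 1/((-276 + 217*(-1/16))/(292 - 32) + 65093) = 1/((-276 - 217/16)/260 + 65093) = 1/((1/260)*(-4633/16) + 65093) = 1/(-4633/4160 + 65093) = 1/(270782247/4160) = 4160/270782247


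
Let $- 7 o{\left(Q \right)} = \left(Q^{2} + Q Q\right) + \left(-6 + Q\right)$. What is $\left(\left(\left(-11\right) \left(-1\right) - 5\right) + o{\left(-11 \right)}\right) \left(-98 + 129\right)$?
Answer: $- \frac{5673}{7} \approx -810.43$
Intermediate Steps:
$o{\left(Q \right)} = \frac{6}{7} - \frac{2 Q^{2}}{7} - \frac{Q}{7}$ ($o{\left(Q \right)} = - \frac{\left(Q^{2} + Q Q\right) + \left(-6 + Q\right)}{7} = - \frac{\left(Q^{2} + Q^{2}\right) + \left(-6 + Q\right)}{7} = - \frac{2 Q^{2} + \left(-6 + Q\right)}{7} = - \frac{-6 + Q + 2 Q^{2}}{7} = \frac{6}{7} - \frac{2 Q^{2}}{7} - \frac{Q}{7}$)
$\left(\left(\left(-11\right) \left(-1\right) - 5\right) + o{\left(-11 \right)}\right) \left(-98 + 129\right) = \left(\left(\left(-11\right) \left(-1\right) - 5\right) - \left(- \frac{17}{7} + \frac{242}{7}\right)\right) \left(-98 + 129\right) = \left(\left(11 - 5\right) + \left(\frac{6}{7} - \frac{242}{7} + \frac{11}{7}\right)\right) 31 = \left(6 + \left(\frac{6}{7} - \frac{242}{7} + \frac{11}{7}\right)\right) 31 = \left(6 - \frac{225}{7}\right) 31 = \left(- \frac{183}{7}\right) 31 = - \frac{5673}{7}$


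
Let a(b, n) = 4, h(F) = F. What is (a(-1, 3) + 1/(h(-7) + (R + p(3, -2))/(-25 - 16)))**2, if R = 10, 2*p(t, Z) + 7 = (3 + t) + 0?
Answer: 5244100/351649 ≈ 14.913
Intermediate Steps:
p(t, Z) = -2 + t/2 (p(t, Z) = -7/2 + ((3 + t) + 0)/2 = -7/2 + (3 + t)/2 = -7/2 + (3/2 + t/2) = -2 + t/2)
(a(-1, 3) + 1/(h(-7) + (R + p(3, -2))/(-25 - 16)))**2 = (4 + 1/(-7 + (10 + (-2 + (1/2)*3))/(-25 - 16)))**2 = (4 + 1/(-7 + (10 + (-2 + 3/2))/(-41)))**2 = (4 + 1/(-7 + (10 - 1/2)*(-1/41)))**2 = (4 + 1/(-7 + (19/2)*(-1/41)))**2 = (4 + 1/(-7 - 19/82))**2 = (4 + 1/(-593/82))**2 = (4 - 82/593)**2 = (2290/593)**2 = 5244100/351649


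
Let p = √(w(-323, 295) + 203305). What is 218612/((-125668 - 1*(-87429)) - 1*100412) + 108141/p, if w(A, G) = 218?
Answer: -218612/138651 + 36047*√203523/67841 ≈ 238.13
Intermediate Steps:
p = √203523 (p = √(218 + 203305) = √203523 ≈ 451.14)
218612/((-125668 - 1*(-87429)) - 1*100412) + 108141/p = 218612/((-125668 - 1*(-87429)) - 1*100412) + 108141/(√203523) = 218612/((-125668 + 87429) - 100412) + 108141*(√203523/203523) = 218612/(-38239 - 100412) + 36047*√203523/67841 = 218612/(-138651) + 36047*√203523/67841 = 218612*(-1/138651) + 36047*√203523/67841 = -218612/138651 + 36047*√203523/67841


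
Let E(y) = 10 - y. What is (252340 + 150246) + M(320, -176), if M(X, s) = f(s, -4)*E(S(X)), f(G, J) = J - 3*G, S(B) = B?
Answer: 240146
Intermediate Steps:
M(X, s) = (-4 - 3*s)*(10 - X)
(252340 + 150246) + M(320, -176) = (252340 + 150246) + (-10 + 320)*(4 + 3*(-176)) = 402586 + 310*(4 - 528) = 402586 + 310*(-524) = 402586 - 162440 = 240146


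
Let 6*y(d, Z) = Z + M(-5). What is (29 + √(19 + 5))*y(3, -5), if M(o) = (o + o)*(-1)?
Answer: 145/6 + 5*√6/3 ≈ 28.249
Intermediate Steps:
M(o) = -2*o (M(o) = (2*o)*(-1) = -2*o)
y(d, Z) = 5/3 + Z/6 (y(d, Z) = (Z - 2*(-5))/6 = (Z + 10)/6 = (10 + Z)/6 = 5/3 + Z/6)
(29 + √(19 + 5))*y(3, -5) = (29 + √(19 + 5))*(5/3 + (⅙)*(-5)) = (29 + √24)*(5/3 - ⅚) = (29 + 2*√6)*(⅚) = 145/6 + 5*√6/3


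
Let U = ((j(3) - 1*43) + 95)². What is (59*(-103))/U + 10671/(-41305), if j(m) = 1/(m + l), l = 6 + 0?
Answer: -22679053116/9085489105 ≈ -2.4962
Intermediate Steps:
l = 6
j(m) = 1/(6 + m) (j(m) = 1/(m + 6) = 1/(6 + m))
U = 219961/81 (U = ((1/(6 + 3) - 1*43) + 95)² = ((1/9 - 43) + 95)² = ((⅑ - 43) + 95)² = (-386/9 + 95)² = (469/9)² = 219961/81 ≈ 2715.6)
(59*(-103))/U + 10671/(-41305) = (59*(-103))/(219961/81) + 10671/(-41305) = -6077*81/219961 + 10671*(-1/41305) = -492237/219961 - 10671/41305 = -22679053116/9085489105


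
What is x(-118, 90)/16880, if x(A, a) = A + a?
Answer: -7/4220 ≈ -0.0016588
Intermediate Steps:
x(-118, 90)/16880 = (-118 + 90)/16880 = -28*1/16880 = -7/4220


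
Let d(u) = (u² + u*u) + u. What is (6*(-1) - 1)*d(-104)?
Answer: -150696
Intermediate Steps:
d(u) = u + 2*u² (d(u) = (u² + u²) + u = 2*u² + u = u + 2*u²)
(6*(-1) - 1)*d(-104) = (6*(-1) - 1)*(-104*(1 + 2*(-104))) = (-6 - 1)*(-104*(1 - 208)) = -(-728)*(-207) = -7*21528 = -150696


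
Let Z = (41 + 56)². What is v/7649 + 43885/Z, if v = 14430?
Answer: 471448235/71969441 ≈ 6.5507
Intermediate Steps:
Z = 9409 (Z = 97² = 9409)
v/7649 + 43885/Z = 14430/7649 + 43885/9409 = 471448235/71969441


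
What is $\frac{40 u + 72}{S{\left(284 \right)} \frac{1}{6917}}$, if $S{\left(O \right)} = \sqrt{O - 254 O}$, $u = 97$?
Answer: $- \frac{13667992 i \sqrt{17963}}{17963} \approx - 1.0198 \cdot 10^{5} i$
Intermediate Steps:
$S{\left(O \right)} = \sqrt{253} \sqrt{- O}$ ($S{\left(O \right)} = \sqrt{- 253 O} = \sqrt{253} \sqrt{- O}$)
$\frac{40 u + 72}{S{\left(284 \right)} \frac{1}{6917}} = \frac{40 \cdot 97 + 72}{\sqrt{253} \sqrt{\left(-1\right) 284} \cdot \frac{1}{6917}} = \frac{3880 + 72}{\sqrt{253} \sqrt{-284} \cdot \frac{1}{6917}} = \frac{3952}{\sqrt{253} \cdot 2 i \sqrt{71} \cdot \frac{1}{6917}} = \frac{3952}{2 i \sqrt{17963} \cdot \frac{1}{6917}} = \frac{3952}{\frac{2}{6917} i \sqrt{17963}} = 3952 \left(- \frac{6917 i \sqrt{17963}}{35926}\right) = - \frac{13667992 i \sqrt{17963}}{17963}$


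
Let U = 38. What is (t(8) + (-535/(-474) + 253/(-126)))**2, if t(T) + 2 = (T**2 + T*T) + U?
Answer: 659103669904/24770529 ≈ 26608.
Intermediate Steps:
t(T) = 36 + 2*T**2 (t(T) = -2 + ((T**2 + T*T) + 38) = -2 + ((T**2 + T**2) + 38) = -2 + (2*T**2 + 38) = -2 + (38 + 2*T**2) = 36 + 2*T**2)
(t(8) + (-535/(-474) + 253/(-126)))**2 = ((36 + 2*8**2) + (-535/(-474) + 253/(-126)))**2 = ((36 + 2*64) + (-535*(-1/474) + 253*(-1/126)))**2 = ((36 + 128) + (535/474 - 253/126))**2 = (164 - 4376/4977)**2 = (811852/4977)**2 = 659103669904/24770529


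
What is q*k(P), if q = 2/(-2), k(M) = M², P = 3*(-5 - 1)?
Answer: -324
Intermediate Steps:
P = -18 (P = 3*(-6) = -18)
q = -1 (q = 2*(-½) = -1)
q*k(P) = -1*(-18)² = -1*324 = -324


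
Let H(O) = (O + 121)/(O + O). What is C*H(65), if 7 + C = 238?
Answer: 21483/65 ≈ 330.51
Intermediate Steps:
H(O) = (121 + O)/(2*O) (H(O) = (121 + O)/((2*O)) = (121 + O)*(1/(2*O)) = (121 + O)/(2*O))
C = 231 (C = -7 + 238 = 231)
C*H(65) = 231*((1/2)*(121 + 65)/65) = 231*((1/2)*(1/65)*186) = 231*(93/65) = 21483/65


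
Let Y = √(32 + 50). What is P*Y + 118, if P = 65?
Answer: 118 + 65*√82 ≈ 706.60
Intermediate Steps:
Y = √82 ≈ 9.0554
P*Y + 118 = 65*√82 + 118 = 118 + 65*√82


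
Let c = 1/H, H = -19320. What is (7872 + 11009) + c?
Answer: 364780919/19320 ≈ 18881.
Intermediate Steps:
c = -1/19320 (c = 1/(-19320) = -1/19320 ≈ -5.1760e-5)
(7872 + 11009) + c = (7872 + 11009) - 1/19320 = 18881 - 1/19320 = 364780919/19320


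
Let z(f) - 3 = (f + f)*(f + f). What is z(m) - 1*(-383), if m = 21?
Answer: 2150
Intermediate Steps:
z(f) = 3 + 4*f² (z(f) = 3 + (f + f)*(f + f) = 3 + (2*f)*(2*f) = 3 + 4*f²)
z(m) - 1*(-383) = (3 + 4*21²) - 1*(-383) = (3 + 4*441) + 383 = (3 + 1764) + 383 = 1767 + 383 = 2150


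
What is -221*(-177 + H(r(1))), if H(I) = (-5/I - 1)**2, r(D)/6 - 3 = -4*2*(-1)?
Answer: 169279591/4356 ≈ 38861.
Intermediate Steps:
r(D) = 66 (r(D) = 18 + 6*(-4*2*(-1)) = 18 + 6*(-8*(-1)) = 18 + 6*8 = 18 + 48 = 66)
H(I) = (-1 - 5/I)**2
-221*(-177 + H(r(1))) = -221*(-177 + (5 + 66)**2/66**2) = -221*(-177 + (1/4356)*71**2) = -221*(-177 + (1/4356)*5041) = -221*(-177 + 5041/4356) = -221*(-765971/4356) = 169279591/4356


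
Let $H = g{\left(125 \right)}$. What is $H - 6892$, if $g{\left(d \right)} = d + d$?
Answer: $-6642$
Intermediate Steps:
$g{\left(d \right)} = 2 d$
$H = 250$ ($H = 2 \cdot 125 = 250$)
$H - 6892 = 250 - 6892 = -6642$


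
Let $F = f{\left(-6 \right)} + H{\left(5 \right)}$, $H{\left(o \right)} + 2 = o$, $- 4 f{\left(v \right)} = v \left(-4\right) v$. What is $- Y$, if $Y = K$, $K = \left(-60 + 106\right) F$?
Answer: $-1794$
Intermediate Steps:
$f{\left(v \right)} = v^{2}$ ($f{\left(v \right)} = - \frac{v \left(-4\right) v}{4} = - \frac{- 4 v v}{4} = - \frac{\left(-4\right) v^{2}}{4} = v^{2}$)
$H{\left(o \right)} = -2 + o$
$F = 39$ ($F = \left(-6\right)^{2} + \left(-2 + 5\right) = 36 + 3 = 39$)
$K = 1794$ ($K = \left(-60 + 106\right) 39 = 46 \cdot 39 = 1794$)
$Y = 1794$
$- Y = \left(-1\right) 1794 = -1794$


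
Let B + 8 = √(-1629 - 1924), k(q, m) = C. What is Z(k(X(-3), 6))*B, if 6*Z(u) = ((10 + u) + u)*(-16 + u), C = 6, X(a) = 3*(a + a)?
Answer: 880/3 - 110*I*√3553/3 ≈ 293.33 - 2185.6*I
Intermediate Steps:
X(a) = 6*a (X(a) = 3*(2*a) = 6*a)
k(q, m) = 6
Z(u) = (-16 + u)*(10 + 2*u)/6 (Z(u) = (((10 + u) + u)*(-16 + u))/6 = ((10 + 2*u)*(-16 + u))/6 = ((-16 + u)*(10 + 2*u))/6 = (-16 + u)*(10 + 2*u)/6)
B = -8 + I*√3553 (B = -8 + √(-1629 - 1924) = -8 + √(-3553) = -8 + I*√3553 ≈ -8.0 + 59.607*I)
Z(k(X(-3), 6))*B = (-80/3 - 11/3*6 + (⅓)*6²)*(-8 + I*√3553) = (-80/3 - 22 + (⅓)*36)*(-8 + I*√3553) = (-80/3 - 22 + 12)*(-8 + I*√3553) = -110*(-8 + I*√3553)/3 = 880/3 - 110*I*√3553/3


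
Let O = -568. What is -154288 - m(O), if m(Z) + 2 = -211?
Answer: -154075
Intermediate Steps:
m(Z) = -213 (m(Z) = -2 - 211 = -213)
-154288 - m(O) = -154288 - 1*(-213) = -154288 + 213 = -154075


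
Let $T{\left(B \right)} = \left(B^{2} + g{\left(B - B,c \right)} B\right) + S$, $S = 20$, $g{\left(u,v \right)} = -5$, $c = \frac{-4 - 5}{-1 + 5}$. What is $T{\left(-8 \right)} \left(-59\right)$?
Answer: $-7316$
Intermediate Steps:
$c = - \frac{9}{4} \approx -2.25$
$T{\left(B \right)} = 20 + B^{2} - 5 B$ ($T{\left(B \right)} = \left(B^{2} - 5 B\right) + 20 = 20 + B^{2} - 5 B$)
$T{\left(-8 \right)} \left(-59\right) = \left(20 + \left(-8\right)^{2} - -40\right) \left(-59\right) = \left(20 + 64 + 40\right) \left(-59\right) = 124 \left(-59\right) = -7316$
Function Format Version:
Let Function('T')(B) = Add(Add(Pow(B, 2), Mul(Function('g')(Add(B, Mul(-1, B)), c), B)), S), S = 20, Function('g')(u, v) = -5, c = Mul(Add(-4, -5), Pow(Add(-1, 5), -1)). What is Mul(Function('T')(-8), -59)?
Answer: -7316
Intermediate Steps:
c = Rational(-9, 4) (c = Mul(-9, Pow(4, -1)) = Mul(-9, Rational(1, 4)) = Rational(-9, 4) ≈ -2.2500)
Function('T')(B) = Add(20, Pow(B, 2), Mul(-5, B)) (Function('T')(B) = Add(Add(Pow(B, 2), Mul(-5, B)), 20) = Add(20, Pow(B, 2), Mul(-5, B)))
Mul(Function('T')(-8), -59) = Mul(Add(20, Pow(-8, 2), Mul(-5, -8)), -59) = Mul(Add(20, 64, 40), -59) = Mul(124, -59) = -7316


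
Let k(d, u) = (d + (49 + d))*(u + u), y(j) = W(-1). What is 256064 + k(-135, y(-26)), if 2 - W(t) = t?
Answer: 254738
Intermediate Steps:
W(t) = 2 - t
y(j) = 3 (y(j) = 2 - 1*(-1) = 2 + 1 = 3)
k(d, u) = 2*u*(49 + 2*d) (k(d, u) = (49 + 2*d)*(2*u) = 2*u*(49 + 2*d))
256064 + k(-135, y(-26)) = 256064 + 2*3*(49 + 2*(-135)) = 256064 + 2*3*(49 - 270) = 256064 + 2*3*(-221) = 256064 - 1326 = 254738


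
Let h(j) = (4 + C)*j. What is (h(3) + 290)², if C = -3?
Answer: 85849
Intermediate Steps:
h(j) = j (h(j) = (4 - 3)*j = 1*j = j)
(h(3) + 290)² = (3 + 290)² = 293² = 85849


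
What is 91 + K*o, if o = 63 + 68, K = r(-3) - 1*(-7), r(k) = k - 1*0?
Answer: 615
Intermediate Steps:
r(k) = k (r(k) = k + 0 = k)
K = 4 (K = -3 - 1*(-7) = -3 + 7 = 4)
o = 131
91 + K*o = 91 + 4*131 = 91 + 524 = 615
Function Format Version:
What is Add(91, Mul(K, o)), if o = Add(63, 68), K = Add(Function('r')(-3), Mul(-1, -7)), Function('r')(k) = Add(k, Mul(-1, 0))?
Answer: 615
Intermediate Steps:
Function('r')(k) = k (Function('r')(k) = Add(k, 0) = k)
K = 4 (K = Add(-3, Mul(-1, -7)) = Add(-3, 7) = 4)
o = 131
Add(91, Mul(K, o)) = Add(91, Mul(4, 131)) = Add(91, 524) = 615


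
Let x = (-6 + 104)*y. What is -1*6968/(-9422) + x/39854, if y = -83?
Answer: 50266031/93876097 ≈ 0.53545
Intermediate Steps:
x = -8134 (x = (-6 + 104)*(-83) = 98*(-83) = -8134)
-1*6968/(-9422) + x/39854 = -1*6968/(-9422) - 8134/39854 = -6968*(-1/9422) - 8134*1/39854 = 3484/4711 - 4067/19927 = 50266031/93876097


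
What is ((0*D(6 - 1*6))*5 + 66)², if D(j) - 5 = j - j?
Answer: 4356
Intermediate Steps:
D(j) = 5 (D(j) = 5 + (j - j) = 5 + 0 = 5)
((0*D(6 - 1*6))*5 + 66)² = ((0*5)*5 + 66)² = (0*5 + 66)² = (0 + 66)² = 66² = 4356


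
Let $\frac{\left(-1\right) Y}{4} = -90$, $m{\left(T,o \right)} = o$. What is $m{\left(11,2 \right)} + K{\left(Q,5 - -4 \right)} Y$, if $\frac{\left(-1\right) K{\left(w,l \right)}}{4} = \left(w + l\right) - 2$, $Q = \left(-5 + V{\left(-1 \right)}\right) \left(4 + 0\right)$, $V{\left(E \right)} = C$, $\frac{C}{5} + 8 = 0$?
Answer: $249122$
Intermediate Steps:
$C = -40$ ($C = -40 + 5 \cdot 0 = -40 + 0 = -40$)
$V{\left(E \right)} = -40$
$Q = -180$ ($Q = \left(-5 - 40\right) \left(4 + 0\right) = \left(-45\right) 4 = -180$)
$Y = 360$ ($Y = \left(-4\right) \left(-90\right) = 360$)
$K{\left(w,l \right)} = 8 - 4 l - 4 w$ ($K{\left(w,l \right)} = - 4 \left(\left(w + l\right) - 2\right) = - 4 \left(\left(l + w\right) - 2\right) = - 4 \left(-2 + l + w\right) = 8 - 4 l - 4 w$)
$m{\left(11,2 \right)} + K{\left(Q,5 - -4 \right)} Y = 2 + \left(8 - 4 \left(5 - -4\right) - -720\right) 360 = 2 + \left(8 - 4 \left(5 + 4\right) + 720\right) 360 = 2 + \left(8 - 36 + 720\right) 360 = 2 + 692 \cdot 360 = 2 + 249120 = 249122$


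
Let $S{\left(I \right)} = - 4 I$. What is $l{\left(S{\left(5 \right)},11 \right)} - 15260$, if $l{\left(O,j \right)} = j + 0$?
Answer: $-15249$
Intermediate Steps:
$l{\left(O,j \right)} = j$
$l{\left(S{\left(5 \right)},11 \right)} - 15260 = 11 - 15260 = -15249$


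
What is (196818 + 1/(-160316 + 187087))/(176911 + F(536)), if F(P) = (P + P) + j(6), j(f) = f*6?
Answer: 5269014679/4765746649 ≈ 1.1056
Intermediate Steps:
j(f) = 6*f
F(P) = 36 + 2*P (F(P) = (P + P) + 6*6 = 2*P + 36 = 36 + 2*P)
(196818 + 1/(-160316 + 187087))/(176911 + F(536)) = (196818 + 1/(-160316 + 187087))/(176911 + (36 + 2*536)) = (196818 + 1/26771)/(176911 + (36 + 1072)) = (196818 + 1/26771)/(176911 + 1108) = (5269014679/26771)/178019 = (5269014679/26771)*(1/178019) = 5269014679/4765746649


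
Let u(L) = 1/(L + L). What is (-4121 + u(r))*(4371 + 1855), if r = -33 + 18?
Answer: -384863303/15 ≈ -2.5658e+7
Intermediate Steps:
r = -15
u(L) = 1/(2*L)
(-4121 + u(r))*(4371 + 1855) = (-4121 + (½)/(-15))*(4371 + 1855) = (-4121 + (½)*(-1/15))*6226 = (-4121 - 1/30)*6226 = -123631/30*6226 = -384863303/15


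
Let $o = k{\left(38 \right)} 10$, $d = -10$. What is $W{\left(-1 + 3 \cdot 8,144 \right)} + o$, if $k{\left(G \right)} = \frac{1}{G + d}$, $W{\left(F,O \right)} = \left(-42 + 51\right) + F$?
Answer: $\frac{453}{14} \approx 32.357$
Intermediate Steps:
$W{\left(F,O \right)} = 9 + F$
$k{\left(G \right)} = \frac{1}{-10 + G}$ ($k{\left(G \right)} = \frac{1}{G - 10} = \frac{1}{-10 + G}$)
$o = \frac{5}{14}$ ($o = \frac{1}{-10 + 38} \cdot 10 = \frac{1}{28} \cdot 10 = \frac{5}{14} \approx 0.35714$)
$W{\left(-1 + 3 \cdot 8,144 \right)} + o = \left(9 + \left(-1 + 3 \cdot 8\right)\right) + \frac{5}{14} = \left(9 + \left(-1 + 24\right)\right) + \frac{5}{14} = \left(9 + 23\right) + \frac{5}{14} = 32 + \frac{5}{14} = \frac{453}{14}$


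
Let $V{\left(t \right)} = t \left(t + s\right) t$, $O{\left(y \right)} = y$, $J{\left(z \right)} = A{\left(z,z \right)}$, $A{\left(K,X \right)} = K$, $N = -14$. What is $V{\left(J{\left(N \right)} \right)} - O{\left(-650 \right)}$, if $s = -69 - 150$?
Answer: $-45018$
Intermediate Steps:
$s = -219$ ($s = -69 - 150 = -219$)
$J{\left(z \right)} = z$
$V{\left(t \right)} = t^{2} \left(-219 + t\right)$ ($V{\left(t \right)} = t \left(t - 219\right) t = t \left(-219 + t\right) t = t^{2} \left(-219 + t\right)$)
$V{\left(J{\left(N \right)} \right)} - O{\left(-650 \right)} = \left(-14\right)^{2} \left(-219 - 14\right) - -650 = 196 \left(-233\right) + 650 = -45668 + 650 = -45018$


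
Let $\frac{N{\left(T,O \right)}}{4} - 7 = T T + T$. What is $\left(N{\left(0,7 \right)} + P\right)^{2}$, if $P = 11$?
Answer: $1521$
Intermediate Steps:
$N{\left(T,O \right)} = 28 + 4 T + 4 T^{2}$ ($N{\left(T,O \right)} = 28 + 4 \left(T T + T\right) = 28 + 4 \left(T^{2} + T\right) = 28 + 4 \left(T + T^{2}\right) = 28 + \left(4 T + 4 T^{2}\right) = 28 + 4 T + 4 T^{2}$)
$\left(N{\left(0,7 \right)} + P\right)^{2} = \left(\left(28 + 4 \cdot 0 + 4 \cdot 0^{2}\right) + 11\right)^{2} = \left(\left(28 + 0 + 4 \cdot 0\right) + 11\right)^{2} = \left(\left(28 + 0 + 0\right) + 11\right)^{2} = \left(28 + 11\right)^{2} = 39^{2} = 1521$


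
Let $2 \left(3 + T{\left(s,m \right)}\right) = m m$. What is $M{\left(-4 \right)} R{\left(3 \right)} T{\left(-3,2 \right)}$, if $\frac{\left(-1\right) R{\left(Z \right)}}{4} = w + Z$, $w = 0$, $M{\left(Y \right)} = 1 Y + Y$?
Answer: $-96$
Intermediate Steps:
$M{\left(Y \right)} = 2 Y$ ($M{\left(Y \right)} = Y + Y = 2 Y$)
$R{\left(Z \right)} = - 4 Z$ ($R{\left(Z \right)} = - 4 \left(0 + Z\right) = - 4 Z$)
$T{\left(s,m \right)} = -3 + \frac{m^{2}}{2}$ ($T{\left(s,m \right)} = -3 + \frac{m m}{2} = -3 + \frac{m^{2}}{2}$)
$M{\left(-4 \right)} R{\left(3 \right)} T{\left(-3,2 \right)} = 2 \left(-4\right) \left(\left(-4\right) 3\right) \left(-3 + \frac{2^{2}}{2}\right) = \left(-8\right) \left(-12\right) \left(-3 + \frac{1}{2} \cdot 4\right) = 96 \left(-3 + 2\right) = 96 \left(-1\right) = -96$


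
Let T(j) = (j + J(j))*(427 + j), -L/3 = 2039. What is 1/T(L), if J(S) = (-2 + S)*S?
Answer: -1/212941456140 ≈ -4.6961e-12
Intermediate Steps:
J(S) = S*(-2 + S)
L = -6117 (L = -3*2039 = -6117)
T(j) = (427 + j)*(j + j*(-2 + j)) (T(j) = (j + j*(-2 + j))*(427 + j) = (427 + j)*(j + j*(-2 + j)))
1/T(L) = 1/(-6117*(-427 + (-6117)**2 + 426*(-6117))) = 1/(-6117*(-427 + 37417689 - 2605842)) = 1/(-6117*34811420) = 1/(-212941456140) = -1/212941456140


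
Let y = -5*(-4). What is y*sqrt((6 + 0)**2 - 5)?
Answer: 20*sqrt(31) ≈ 111.36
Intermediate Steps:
y = 20
y*sqrt((6 + 0)**2 - 5) = 20*sqrt((6 + 0)**2 - 5) = 20*sqrt(6**2 - 5) = 20*sqrt(36 - 5) = 20*sqrt(31)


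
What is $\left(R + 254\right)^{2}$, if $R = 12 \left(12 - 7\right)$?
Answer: $98596$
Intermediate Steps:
$R = 60$ ($R = 12 \cdot 5 = 60$)
$\left(R + 254\right)^{2} = \left(60 + 254\right)^{2} = 314^{2} = 98596$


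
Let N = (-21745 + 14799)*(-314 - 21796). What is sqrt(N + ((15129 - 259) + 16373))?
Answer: sqrt(153607303) ≈ 12394.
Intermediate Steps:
N = 153576060 (N = -6946*(-22110) = 153576060)
sqrt(N + ((15129 - 259) + 16373)) = sqrt(153576060 + ((15129 - 259) + 16373)) = sqrt(153576060 + (14870 + 16373)) = sqrt(153576060 + 31243) = sqrt(153607303)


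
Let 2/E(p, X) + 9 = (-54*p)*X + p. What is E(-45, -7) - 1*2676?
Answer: -22831633/8532 ≈ -2676.0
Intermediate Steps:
E(p, X) = 2/(-9 + p - 54*X*p) (E(p, X) = 2/(-9 + ((-54*p)*X + p)) = 2/(-9 + (-54*X*p + p)) = 2/(-9 + (p - 54*X*p)) = 2/(-9 + p - 54*X*p))
E(-45, -7) - 1*2676 = -2/(9 - 1*(-45) + 54*(-7)*(-45)) - 1*2676 = -2/(9 + 45 + 17010) - 2676 = -2/17064 - 2676 = -2*1/17064 - 2676 = -1/8532 - 2676 = -22831633/8532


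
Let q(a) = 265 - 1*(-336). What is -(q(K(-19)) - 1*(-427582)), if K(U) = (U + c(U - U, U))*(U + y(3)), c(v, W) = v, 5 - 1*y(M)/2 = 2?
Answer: -428183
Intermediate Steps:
y(M) = 6 (y(M) = 10 - 2*2 = 10 - 4 = 6)
K(U) = U*(6 + U) (K(U) = (U + (U - U))*(U + 6) = (U + 0)*(6 + U) = U*(6 + U))
q(a) = 601 (q(a) = 265 + 336 = 601)
-(q(K(-19)) - 1*(-427582)) = -(601 - 1*(-427582)) = -(601 + 427582) = -1*428183 = -428183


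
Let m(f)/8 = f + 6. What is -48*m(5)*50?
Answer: -211200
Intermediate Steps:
m(f) = 48 + 8*f (m(f) = 8*(f + 6) = 8*(6 + f) = 48 + 8*f)
-48*m(5)*50 = -48*(48 + 8*5)*50 = -48*(48 + 40)*50 = -48*88*50 = -4224*50 = -211200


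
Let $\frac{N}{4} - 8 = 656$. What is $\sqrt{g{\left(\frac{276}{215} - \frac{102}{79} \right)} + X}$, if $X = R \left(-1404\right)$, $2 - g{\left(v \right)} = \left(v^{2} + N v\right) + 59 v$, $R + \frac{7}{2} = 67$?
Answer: $\frac{i \sqrt{25713670156426}}{16985} \approx 298.55 i$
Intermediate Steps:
$R = \frac{127}{2}$ ($R = - \frac{7}{2} + 67 = \frac{127}{2} \approx 63.5$)
$N = 2656$ ($N = 32 + 4 \cdot 656 = 32 + 2624 = 2656$)
$g{\left(v \right)} = 2 - v^{2} - 2715 v$ ($g{\left(v \right)} = 2 - \left(\left(v^{2} + 2656 v\right) + 59 v\right) = 2 - \left(v^{2} + 2715 v\right) = 2 - v^{2} - 2715 v$)
$X = -89154$ ($X = \frac{127}{2} \left(-1404\right) = -89154$)
$\sqrt{g{\left(\frac{276}{215} - \frac{102}{79} \right)} + X} = \sqrt{\left(2 - \left(\frac{276}{215} - \frac{102}{79}\right)^{2} - 2715 \left(\frac{276}{215} - \frac{102}{79}\right)\right) - 89154} = \sqrt{\left(2 - \left(- \frac{126}{16985}\right)^{2} - - \frac{68418}{3397}\right) - 89154} = \sqrt{\left(2 - \frac{15876}{288490225} + \frac{68418}{3397}\right) - 89154} = \sqrt{\frac{6387363224}{288490225} - 89154} = \sqrt{- \frac{25713670156426}{288490225}} = \frac{i \sqrt{25713670156426}}{16985}$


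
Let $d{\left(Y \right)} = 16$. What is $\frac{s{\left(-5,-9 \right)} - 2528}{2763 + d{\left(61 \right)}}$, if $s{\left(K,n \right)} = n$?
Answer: $- \frac{2537}{2779} \approx -0.91292$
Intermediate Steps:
$\frac{s{\left(-5,-9 \right)} - 2528}{2763 + d{\left(61 \right)}} = \frac{-9 - 2528}{2763 + 16} = - \frac{2537}{2779}$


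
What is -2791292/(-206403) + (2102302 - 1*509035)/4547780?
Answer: 13023037020361/938675435340 ≈ 13.874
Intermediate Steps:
-2791292/(-206403) + (2102302 - 1*509035)/4547780 = -2791292*(-1/206403) + (2102302 - 509035)*(1/4547780) = 2791292/206403 + 1593267*(1/4547780) = 2791292/206403 + 1593267/4547780 = 13023037020361/938675435340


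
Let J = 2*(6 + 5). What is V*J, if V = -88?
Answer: -1936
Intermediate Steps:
J = 22 (J = 2*11 = 22)
V*J = -88*22 = -1936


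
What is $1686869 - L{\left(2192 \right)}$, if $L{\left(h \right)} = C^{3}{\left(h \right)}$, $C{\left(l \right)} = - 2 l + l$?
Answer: $10533948757$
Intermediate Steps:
$C{\left(l \right)} = - l$
$L{\left(h \right)} = - h^{3}$ ($L{\left(h \right)} = \left(- h\right)^{3} = - h^{3}$)
$1686869 - L{\left(2192 \right)} = 1686869 - - 2192^{3} = 1686869 - \left(-1\right) 10532261888 = 1686869 - -10532261888 = 1686869 + 10532261888 = 10533948757$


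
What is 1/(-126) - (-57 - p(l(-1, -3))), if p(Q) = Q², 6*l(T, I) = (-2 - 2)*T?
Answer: 7237/126 ≈ 57.437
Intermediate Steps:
l(T, I) = -2*T/3 (l(T, I) = ((-2 - 2)*T)/6 = (-4*T)/6 = -2*T/3)
1/(-126) - (-57 - p(l(-1, -3))) = 1/(-126) - (-57 - (-⅔*(-1))²) = -1/126 - (-57 - (⅔)²) = -1/126 - (-57 - 1*4/9) = -1/126 - (-57 - 4/9) = -1/126 - 1*(-517/9) = -1/126 + 517/9 = 7237/126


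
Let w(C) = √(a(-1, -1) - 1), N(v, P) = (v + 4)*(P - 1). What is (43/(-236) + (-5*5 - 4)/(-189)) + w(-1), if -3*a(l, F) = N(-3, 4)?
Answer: -1283/44604 + I*√2 ≈ -0.028764 + 1.4142*I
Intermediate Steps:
N(v, P) = (-1 + P)*(4 + v) (N(v, P) = (4 + v)*(-1 + P) = (-1 + P)*(4 + v))
a(l, F) = -1 (a(l, F) = -(-4 - 1*(-3) + 4*4 + 4*(-3))/3 = -(-4 + 3 + 16 - 12)/3 = -⅓*3 = -1)
w(C) = I*√2 (w(C) = √(-1 - 1) = √(-2) = I*√2)
(43/(-236) + (-5*5 - 4)/(-189)) + w(-1) = (43/(-236) + (-5*5 - 4)/(-189)) + I*√2 = (43*(-1/236) + (-25 - 4)*(-1/189)) + I*√2 = (-43/236 - 29*(-1/189)) + I*√2 = (-43/236 + 29/189) + I*√2 = -1283/44604 + I*√2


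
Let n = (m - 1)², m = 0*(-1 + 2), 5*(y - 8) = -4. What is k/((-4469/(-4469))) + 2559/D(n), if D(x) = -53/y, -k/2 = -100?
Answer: -39124/265 ≈ -147.64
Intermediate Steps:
y = 36/5 (y = 8 + (⅕)*(-4) = 8 - ⅘ = 36/5 ≈ 7.2000)
k = 200 (k = -2*(-100) = 200)
m = 0 (m = 0*1 = 0)
n = 1 (n = (0 - 1)² = (-1)² = 1)
D(x) = -265/36 (D(x) = -53/36/5 = -53*5/36 = -265/36)
k/((-4469/(-4469))) + 2559/D(n) = 200/((-4469/(-4469))) + 2559/(-265/36) = 200/((-4469*(-1/4469))) + 2559*(-36/265) = 200/1 - 92124/265 = 200*1 - 92124/265 = 200 - 92124/265 = -39124/265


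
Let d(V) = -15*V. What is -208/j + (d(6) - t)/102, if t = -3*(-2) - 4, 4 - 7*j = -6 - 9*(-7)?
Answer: 71818/2703 ≈ 26.570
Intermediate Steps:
j = -53/7 (j = 4/7 - (-6 - 9*(-7))/7 = 4/7 - (-6 + 63)/7 = 4/7 - ⅐*57 = 4/7 - 57/7 = -53/7 ≈ -7.5714)
t = 2 (t = 6 - 4 = 2)
-208/j + (d(6) - t)/102 = -208/(-53/7) + (-15*6 - 1*2)/102 = -208*(-7/53) + (-90 - 2)*(1/102) = 1456/53 - 92*1/102 = 1456/53 - 46/51 = 71818/2703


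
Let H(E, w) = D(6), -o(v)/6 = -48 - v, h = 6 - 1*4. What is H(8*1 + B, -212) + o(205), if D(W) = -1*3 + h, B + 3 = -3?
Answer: 1517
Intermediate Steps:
h = 2 (h = 6 - 4 = 2)
B = -6 (B = -3 - 3 = -6)
D(W) = -1 (D(W) = -1*3 + 2 = -3 + 2 = -1)
o(v) = 288 + 6*v (o(v) = -6*(-48 - v) = 288 + 6*v)
H(E, w) = -1
H(8*1 + B, -212) + o(205) = -1 + (288 + 6*205) = -1 + (288 + 1230) = -1 + 1518 = 1517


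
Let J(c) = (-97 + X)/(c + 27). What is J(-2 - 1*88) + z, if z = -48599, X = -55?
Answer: -3061585/63 ≈ -48597.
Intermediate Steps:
J(c) = -152/(27 + c) (J(c) = (-97 - 55)/(c + 27) = -152/(27 + c))
J(-2 - 1*88) + z = -152/(27 + (-2 - 1*88)) - 48599 = -152/(27 + (-2 - 88)) - 48599 = -152/(27 - 90) - 48599 = -152/(-63) - 48599 = -152*(-1/63) - 48599 = 152/63 - 48599 = -3061585/63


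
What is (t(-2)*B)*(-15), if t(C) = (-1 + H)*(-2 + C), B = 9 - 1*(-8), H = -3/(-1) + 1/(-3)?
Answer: 1700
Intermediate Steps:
H = 8/3 (H = -3*(-1) + 1*(-1/3) = 3 - 1/3 = 8/3 ≈ 2.6667)
B = 17 (B = 9 + 8 = 17)
t(C) = -10/3 + 5*C/3 (t(C) = (-1 + 8/3)*(-2 + C) = 5*(-2 + C)/3 = -10/3 + 5*C/3)
(t(-2)*B)*(-15) = ((-10/3 + (5/3)*(-2))*17)*(-15) = ((-10/3 - 10/3)*17)*(-15) = -20/3*17*(-15) = -340/3*(-15) = 1700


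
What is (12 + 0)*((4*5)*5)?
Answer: 1200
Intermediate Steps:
(12 + 0)*((4*5)*5) = 12*(20*5) = 12*100 = 1200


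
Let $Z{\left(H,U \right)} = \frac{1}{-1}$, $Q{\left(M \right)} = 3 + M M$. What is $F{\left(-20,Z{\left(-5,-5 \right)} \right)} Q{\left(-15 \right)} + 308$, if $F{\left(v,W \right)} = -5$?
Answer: $-832$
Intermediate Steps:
$Q{\left(M \right)} = 3 + M^{2}$
$Z{\left(H,U \right)} = -1$
$F{\left(-20,Z{\left(-5,-5 \right)} \right)} Q{\left(-15 \right)} + 308 = - 5 \left(3 + \left(-15\right)^{2}\right) + 308 = - 5 \left(3 + 225\right) + 308 = \left(-5\right) 228 + 308 = -1140 + 308 = -832$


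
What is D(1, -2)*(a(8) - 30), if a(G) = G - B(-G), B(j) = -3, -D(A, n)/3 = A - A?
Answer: 0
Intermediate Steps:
D(A, n) = 0 (D(A, n) = -3*(A - A) = -3*0 = 0)
a(G) = 3 + G (a(G) = G - 1*(-3) = G + 3 = 3 + G)
D(1, -2)*(a(8) - 30) = 0*((3 + 8) - 30) = 0*(11 - 30) = 0*(-19) = 0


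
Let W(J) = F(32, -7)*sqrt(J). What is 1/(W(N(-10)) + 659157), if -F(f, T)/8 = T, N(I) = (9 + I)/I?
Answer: 3295785/2172439751677 - 28*sqrt(10)/2172439751677 ≈ 1.5170e-6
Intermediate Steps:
N(I) = (9 + I)/I
F(f, T) = -8*T
W(J) = 56*sqrt(J) (W(J) = (-8*(-7))*sqrt(J) = 56*sqrt(J))
1/(W(N(-10)) + 659157) = 1/(56*sqrt((9 - 10)/(-10)) + 659157) = 1/(56*sqrt(-1/10*(-1)) + 659157) = 1/(56*sqrt(1/10) + 659157) = 1/(56*(sqrt(10)/10) + 659157) = 1/(28*sqrt(10)/5 + 659157) = 1/(659157 + 28*sqrt(10)/5)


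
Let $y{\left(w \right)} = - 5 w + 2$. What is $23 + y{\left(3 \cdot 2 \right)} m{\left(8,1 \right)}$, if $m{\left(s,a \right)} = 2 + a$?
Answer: $-61$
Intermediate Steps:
$y{\left(w \right)} = 2 - 5 w$
$23 + y{\left(3 \cdot 2 \right)} m{\left(8,1 \right)} = 23 + \left(2 - 5 \cdot 3 \cdot 2\right) \left(2 + 1\right) = 23 + \left(2 - 30\right) 3 = 23 - 84 = -61$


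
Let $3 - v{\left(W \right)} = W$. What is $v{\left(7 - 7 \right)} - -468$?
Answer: $471$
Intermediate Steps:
$v{\left(W \right)} = 3 - W$
$v{\left(7 - 7 \right)} - -468 = \left(3 - \left(7 - 7\right)\right) - -468 = \left(3 - \left(7 - 7\right)\right) + 468 = \left(3 - 0\right) + 468 = \left(3 + 0\right) + 468 = 3 + 468 = 471$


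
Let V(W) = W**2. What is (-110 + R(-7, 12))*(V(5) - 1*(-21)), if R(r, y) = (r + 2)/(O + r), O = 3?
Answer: -10005/2 ≈ -5002.5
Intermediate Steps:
R(r, y) = (2 + r)/(3 + r) (R(r, y) = (r + 2)/(3 + r) = (2 + r)/(3 + r))
(-110 + R(-7, 12))*(V(5) - 1*(-21)) = (-110 + (2 - 7)/(3 - 7))*(5**2 - 1*(-21)) = (-110 - 5/(-4))*(25 + 21) = (-110 - 1/4*(-5))*46 = (-110 + 5/4)*46 = -435/4*46 = -10005/2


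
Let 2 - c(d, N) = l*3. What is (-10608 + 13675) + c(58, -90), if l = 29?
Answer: 2982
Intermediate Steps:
c(d, N) = -85 (c(d, N) = 2 - 29*3 = 2 - 1*87 = 2 - 87 = -85)
(-10608 + 13675) + c(58, -90) = (-10608 + 13675) - 85 = 3067 - 85 = 2982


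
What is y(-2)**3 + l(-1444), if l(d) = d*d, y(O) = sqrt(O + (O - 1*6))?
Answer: 2085136 - 10*I*sqrt(10) ≈ 2.0851e+6 - 31.623*I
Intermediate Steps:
y(O) = sqrt(-6 + 2*O) (y(O) = sqrt(O + (O - 6)) = sqrt(O + (-6 + O)) = sqrt(-6 + 2*O))
l(d) = d**2
y(-2)**3 + l(-1444) = (sqrt(-6 + 2*(-2)))**3 + (-1444)**2 = (sqrt(-6 - 4))**3 + 2085136 = (sqrt(-10))**3 + 2085136 = (I*sqrt(10))**3 + 2085136 = -10*I*sqrt(10) + 2085136 = 2085136 - 10*I*sqrt(10)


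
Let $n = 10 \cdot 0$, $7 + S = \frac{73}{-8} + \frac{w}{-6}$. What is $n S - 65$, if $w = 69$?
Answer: $-65$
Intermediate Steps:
$S = - \frac{221}{8}$ ($S = -7 + \left(\frac{73}{-8} + \frac{69}{-6}\right) = -7 + \left(73 \left(- \frac{1}{8}\right) + 69 \left(- \frac{1}{6}\right)\right) = -7 - \frac{165}{8} = - \frac{221}{8} \approx -27.625$)
$n = 0$
$n S - 65 = 0 \left(- \frac{221}{8}\right) - 65 = 0 - 65 = -65$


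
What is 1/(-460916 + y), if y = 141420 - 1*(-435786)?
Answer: 1/116290 ≈ 8.5992e-6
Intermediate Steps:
y = 577206 (y = 141420 + 435786 = 577206)
1/(-460916 + y) = 1/(-460916 + 577206) = 1/116290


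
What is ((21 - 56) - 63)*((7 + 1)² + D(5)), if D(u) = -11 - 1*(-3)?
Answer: -5488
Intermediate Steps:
D(u) = -8 (D(u) = -11 + 3 = -8)
((21 - 56) - 63)*((7 + 1)² + D(5)) = ((21 - 56) - 63)*((7 + 1)² - 8) = (-35 - 63)*(8² - 8) = -98*(64 - 8) = -98*56 = -5488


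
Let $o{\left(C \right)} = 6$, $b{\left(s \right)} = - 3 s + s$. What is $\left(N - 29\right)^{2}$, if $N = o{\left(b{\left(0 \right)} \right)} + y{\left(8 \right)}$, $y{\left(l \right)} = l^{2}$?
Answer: $1681$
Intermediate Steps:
$b{\left(s \right)} = - 2 s$
$N = 70$ ($N = 6 + 8^{2} = 6 + 64 = 70$)
$\left(N - 29\right)^{2} = \left(70 - 29\right)^{2} = 41^{2} = 1681$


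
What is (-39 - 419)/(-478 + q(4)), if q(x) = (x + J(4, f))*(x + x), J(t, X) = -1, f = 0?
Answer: 229/227 ≈ 1.0088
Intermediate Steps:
q(x) = 2*x*(-1 + x) (q(x) = (x - 1)*(x + x) = (-1 + x)*(2*x) = 2*x*(-1 + x))
(-39 - 419)/(-478 + q(4)) = (-39 - 419)/(-478 + 2*4*(-1 + 4)) = -458/(-478 + 2*4*3) = -458/(-478 + 24) = -458/(-454) = -458*(-1/454) = 229/227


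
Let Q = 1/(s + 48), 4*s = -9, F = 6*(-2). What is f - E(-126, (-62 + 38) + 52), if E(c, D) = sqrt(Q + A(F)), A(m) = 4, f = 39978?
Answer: 39978 - 4*sqrt(8418)/183 ≈ 39976.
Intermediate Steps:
F = -12
s = -9/4 (s = (1/4)*(-9) = -9/4 ≈ -2.2500)
Q = 4/183 (Q = 1/(-9/4 + 48) = 1/(183/4) = 4/183 ≈ 0.021858)
E(c, D) = 4*sqrt(8418)/183 (E(c, D) = sqrt(4/183 + 4) = sqrt(736/183) = 4*sqrt(8418)/183)
f - E(-126, (-62 + 38) + 52) = 39978 - 4*sqrt(8418)/183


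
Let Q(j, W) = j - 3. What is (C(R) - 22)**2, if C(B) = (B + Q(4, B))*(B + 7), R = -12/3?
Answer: 961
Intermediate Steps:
Q(j, W) = -3 + j
R = -4 (R = -12*1/3 = -4)
C(B) = (1 + B)*(7 + B) (C(B) = (B + (-3 + 4))*(B + 7) = (B + 1)*(7 + B) = (1 + B)*(7 + B))
(C(R) - 22)**2 = ((7 + (-4)**2 + 8*(-4)) - 22)**2 = ((7 + 16 - 32) - 22)**2 = (-9 - 22)**2 = (-31)**2 = 961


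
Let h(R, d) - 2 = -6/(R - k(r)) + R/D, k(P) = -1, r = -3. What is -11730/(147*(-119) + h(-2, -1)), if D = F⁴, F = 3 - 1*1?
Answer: 31280/46627 ≈ 0.67086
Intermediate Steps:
F = 2 (F = 3 - 1 = 2)
D = 16 (D = 2⁴ = 16)
h(R, d) = 2 - 6/(1 + R) + R/16 (h(R, d) = 2 + (-6/(R - 1*(-1)) + R/16) = 2 + (-6/(R + 1) + R*(1/16)) = 2 + (-6/(1 + R) + R/16) = 2 - 6/(1 + R) + R/16)
-11730/(147*(-119) + h(-2, -1)) = -11730/(147*(-119) + (-64 + (-2)² + 33*(-2))/(16*(1 - 2))) = -11730/(-17493 + (1/16)*(-64 + 4 - 66)/(-1)) = -11730/(-17493 + (1/16)*(-1)*(-126)) = -11730/(-17493 + 63/8) = -11730/(-139881/8) = -11730*(-8/139881) = 31280/46627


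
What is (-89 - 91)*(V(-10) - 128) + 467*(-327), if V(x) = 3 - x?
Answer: -132009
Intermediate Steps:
(-89 - 91)*(V(-10) - 128) + 467*(-327) = (-89 - 91)*((3 - 1*(-10)) - 128) + 467*(-327) = -180*((3 + 10) - 128) - 152709 = -180*(13 - 128) - 152709 = -180*(-115) - 152709 = 20700 - 152709 = -132009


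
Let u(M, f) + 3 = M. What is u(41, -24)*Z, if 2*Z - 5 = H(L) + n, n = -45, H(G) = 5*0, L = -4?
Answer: -760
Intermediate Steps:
H(G) = 0
u(M, f) = -3 + M
Z = -20 (Z = 5/2 + (0 - 45)/2 = 5/2 + (½)*(-45) = 5/2 - 45/2 = -20)
u(41, -24)*Z = (-3 + 41)*(-20) = 38*(-20) = -760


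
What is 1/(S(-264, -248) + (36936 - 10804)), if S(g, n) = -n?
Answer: 1/26380 ≈ 3.7908e-5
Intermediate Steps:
1/(S(-264, -248) + (36936 - 10804)) = 1/(-1*(-248) + (36936 - 10804)) = 1/(248 + 26132) = 1/26380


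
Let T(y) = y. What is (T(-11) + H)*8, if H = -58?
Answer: -552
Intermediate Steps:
(T(-11) + H)*8 = (-11 - 58)*8 = -69*8 = -552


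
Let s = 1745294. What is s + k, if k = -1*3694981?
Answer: -1949687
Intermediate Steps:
k = -3694981
s + k = 1745294 - 3694981 = -1949687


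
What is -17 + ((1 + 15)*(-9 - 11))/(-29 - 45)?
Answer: -469/37 ≈ -12.676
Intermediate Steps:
-17 + ((1 + 15)*(-9 - 11))/(-29 - 45) = -17 + (16*(-20))/(-74) = -17 - 320*(-1/74) = -17 + 160/37 = -469/37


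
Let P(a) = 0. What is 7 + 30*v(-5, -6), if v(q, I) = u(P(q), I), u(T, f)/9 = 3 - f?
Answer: 2437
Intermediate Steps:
u(T, f) = 27 - 9*f (u(T, f) = 9*(3 - f) = 27 - 9*f)
v(q, I) = 27 - 9*I
7 + 30*v(-5, -6) = 7 + 30*(27 - 9*(-6)) = 7 + 30*(27 + 54) = 7 + 30*81 = 7 + 2430 = 2437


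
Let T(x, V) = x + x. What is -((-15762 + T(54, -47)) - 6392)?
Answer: 22046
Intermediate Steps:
T(x, V) = 2*x
-((-15762 + T(54, -47)) - 6392) = -((-15762 + 2*54) - 6392) = -((-15762 + 108) - 6392) = -(-15654 - 6392) = -1*(-22046) = 22046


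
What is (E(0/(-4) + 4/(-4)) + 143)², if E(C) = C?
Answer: 20164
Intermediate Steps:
(E(0/(-4) + 4/(-4)) + 143)² = ((0/(-4) + 4/(-4)) + 143)² = ((0*(-¼) + 4*(-¼)) + 143)² = ((0 - 1) + 143)² = (-1 + 143)² = 142² = 20164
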